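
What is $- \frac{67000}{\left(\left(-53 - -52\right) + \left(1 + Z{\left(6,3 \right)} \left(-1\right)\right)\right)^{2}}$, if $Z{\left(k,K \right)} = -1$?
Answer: $-67000$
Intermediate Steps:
$- \frac{67000}{\left(\left(-53 - -52\right) + \left(1 + Z{\left(6,3 \right)} \left(-1\right)\right)\right)^{2}} = - \frac{67000}{\left(\left(-53 - -52\right) + \left(1 - -1\right)\right)^{2}} = - \frac{67000}{\left(\left(-53 + 52\right) + \left(1 + 1\right)\right)^{2}} = - \frac{67000}{\left(-1 + 2\right)^{2}} = - \frac{67000}{1^{2}} = - \frac{67000}{1} = \left(-67000\right) 1 = -67000$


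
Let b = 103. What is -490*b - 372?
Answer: -50842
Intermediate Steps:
-490*b - 372 = -490*103 - 372 = -50470 - 372 = -50842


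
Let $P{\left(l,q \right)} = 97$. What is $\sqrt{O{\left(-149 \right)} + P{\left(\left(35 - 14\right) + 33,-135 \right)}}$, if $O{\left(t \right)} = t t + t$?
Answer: $3 \sqrt{2461} \approx 148.83$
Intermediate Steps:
$O{\left(t \right)} = t + t^{2}$ ($O{\left(t \right)} = t^{2} + t = t + t^{2}$)
$\sqrt{O{\left(-149 \right)} + P{\left(\left(35 - 14\right) + 33,-135 \right)}} = \sqrt{- 149 \left(1 - 149\right) + 97} = \sqrt{\left(-149\right) \left(-148\right) + 97} = \sqrt{22052 + 97} = \sqrt{22149} = 3 \sqrt{2461}$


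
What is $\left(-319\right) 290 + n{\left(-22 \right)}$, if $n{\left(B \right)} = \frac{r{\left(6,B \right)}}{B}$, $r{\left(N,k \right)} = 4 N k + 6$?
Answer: $- \frac{1017349}{11} \approx -92486.0$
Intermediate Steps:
$r{\left(N,k \right)} = 6 + 4 N k$ ($r{\left(N,k \right)} = 4 N k + 6 = 6 + 4 N k$)
$n{\left(B \right)} = \frac{6 + 24 B}{B}$ ($n{\left(B \right)} = \frac{6 + 4 \cdot 6 B}{B} = \frac{6 + 24 B}{B}$)
$\left(-319\right) 290 + n{\left(-22 \right)} = \left(-319\right) 290 + \left(24 + \frac{6}{-22}\right) = -92510 + \left(24 + 6 \left(- \frac{1}{22}\right)\right) = -92510 + \left(24 - \frac{3}{11}\right) = -92510 + \frac{261}{11} = - \frac{1017349}{11}$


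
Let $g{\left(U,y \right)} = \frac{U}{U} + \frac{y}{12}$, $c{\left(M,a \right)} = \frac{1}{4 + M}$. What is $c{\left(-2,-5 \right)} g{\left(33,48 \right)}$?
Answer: $\frac{5}{2} \approx 2.5$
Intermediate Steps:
$g{\left(U,y \right)} = 1 + \frac{y}{12}$ ($g{\left(U,y \right)} = 1 + y \frac{1}{12} = 1 + \frac{y}{12}$)
$c{\left(-2,-5 \right)} g{\left(33,48 \right)} = \frac{1 + \frac{1}{12} \cdot 48}{4 - 2} = \frac{1 + 4}{2} = \frac{1}{2} \cdot 5 = \frac{5}{2}$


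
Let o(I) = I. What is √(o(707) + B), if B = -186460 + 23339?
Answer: 3*I*√18046 ≈ 403.01*I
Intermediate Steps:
B = -163121
√(o(707) + B) = √(707 - 163121) = √(-162414) = 3*I*√18046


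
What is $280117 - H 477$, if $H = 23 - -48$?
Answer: $246250$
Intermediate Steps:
$H = 71$ ($H = 23 + 48 = 71$)
$280117 - H 477 = 280117 - 71 \cdot 477 = 280117 - 33867 = 246250$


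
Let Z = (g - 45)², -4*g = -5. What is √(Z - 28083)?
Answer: I*√418703/4 ≈ 161.77*I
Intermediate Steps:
g = 5/4 (g = -¼*(-5) = 5/4 ≈ 1.2500)
Z = 30625/16 (Z = (5/4 - 45)² = (-175/4)² = 30625/16 ≈ 1914.1)
√(Z - 28083) = √(30625/16 - 28083) = √(-418703/16) = I*√418703/4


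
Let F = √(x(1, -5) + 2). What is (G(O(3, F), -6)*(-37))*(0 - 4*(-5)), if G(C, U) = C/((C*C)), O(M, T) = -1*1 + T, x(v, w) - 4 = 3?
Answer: -370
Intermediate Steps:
x(v, w) = 7 (x(v, w) = 4 + 3 = 7)
F = 3 (F = √(7 + 2) = √9 = 3)
O(M, T) = -1 + T
G(C, U) = 1/C (G(C, U) = C/(C²) = C/C² = 1/C)
(G(O(3, F), -6)*(-37))*(0 - 4*(-5)) = (-37/(-1 + 3))*(0 - 4*(-5)) = (-37/2)*(0 + 20) = ((½)*(-37))*20 = -37/2*20 = -370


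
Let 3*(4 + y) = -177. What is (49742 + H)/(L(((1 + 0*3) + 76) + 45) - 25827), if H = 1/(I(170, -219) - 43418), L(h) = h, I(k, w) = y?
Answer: -2162831901/1117679105 ≈ -1.9351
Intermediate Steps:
y = -63 (y = -4 + (1/3)*(-177) = -4 - 59 = -63)
I(k, w) = -63
H = -1/43481 (H = 1/(-63 - 43418) = 1/(-43481) = -1/43481 ≈ -2.2999e-5)
(49742 + H)/(L(((1 + 0*3) + 76) + 45) - 25827) = (49742 - 1/43481)/((((1 + 0*3) + 76) + 45) - 25827) = 2162831901/(43481*((((1 + 0) + 76) + 45) - 25827)) = 2162831901/(43481*(((1 + 76) + 45) - 25827)) = 2162831901/(43481*((77 + 45) - 25827)) = 2162831901/(43481*(122 - 25827)) = (2162831901/43481)/(-25705) = (2162831901/43481)*(-1/25705) = -2162831901/1117679105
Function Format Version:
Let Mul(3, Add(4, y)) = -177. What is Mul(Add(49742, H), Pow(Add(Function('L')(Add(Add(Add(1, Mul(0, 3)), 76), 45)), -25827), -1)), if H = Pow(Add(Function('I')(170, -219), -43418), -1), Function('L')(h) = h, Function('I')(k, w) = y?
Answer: Rational(-2162831901, 1117679105) ≈ -1.9351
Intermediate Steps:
y = -63 (y = Add(-4, Mul(Rational(1, 3), -177)) = Add(-4, -59) = -63)
Function('I')(k, w) = -63
H = Rational(-1, 43481) (H = Pow(Add(-63, -43418), -1) = Pow(-43481, -1) = Rational(-1, 43481) ≈ -2.2999e-5)
Mul(Add(49742, H), Pow(Add(Function('L')(Add(Add(Add(1, Mul(0, 3)), 76), 45)), -25827), -1)) = Mul(Add(49742, Rational(-1, 43481)), Pow(Add(Add(Add(Add(1, Mul(0, 3)), 76), 45), -25827), -1)) = Mul(Rational(2162831901, 43481), Pow(Add(Add(Add(Add(1, 0), 76), 45), -25827), -1)) = Mul(Rational(2162831901, 43481), Pow(Add(Add(Add(1, 76), 45), -25827), -1)) = Mul(Rational(2162831901, 43481), Pow(Add(Add(77, 45), -25827), -1)) = Mul(Rational(2162831901, 43481), Pow(Add(122, -25827), -1)) = Mul(Rational(2162831901, 43481), Pow(-25705, -1)) = Mul(Rational(2162831901, 43481), Rational(-1, 25705)) = Rational(-2162831901, 1117679105)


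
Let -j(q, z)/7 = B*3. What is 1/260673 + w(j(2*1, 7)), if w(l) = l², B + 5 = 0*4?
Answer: 2873919826/260673 ≈ 11025.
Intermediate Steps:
B = -5 (B = -5 + 0*4 = -5 + 0 = -5)
j(q, z) = 105 (j(q, z) = -(-35)*3 = -7*(-15) = 105)
1/260673 + w(j(2*1, 7)) = 1/260673 + 105² = 1/260673 + 11025 = 2873919826/260673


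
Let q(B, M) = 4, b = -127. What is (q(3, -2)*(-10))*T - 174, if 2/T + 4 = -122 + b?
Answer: -43942/253 ≈ -173.68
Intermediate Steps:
T = -2/253 (T = 2/(-4 + (-122 - 127)) = 2/(-4 - 249) = 2/(-253) = 2*(-1/253) = -2/253 ≈ -0.0079051)
(q(3, -2)*(-10))*T - 174 = (4*(-10))*(-2/253) - 174 = -40*(-2/253) - 174 = 80/253 - 174 = -43942/253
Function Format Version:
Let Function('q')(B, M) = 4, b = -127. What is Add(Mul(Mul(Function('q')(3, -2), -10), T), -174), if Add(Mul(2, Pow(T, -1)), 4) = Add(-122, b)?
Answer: Rational(-43942, 253) ≈ -173.68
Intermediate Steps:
T = Rational(-2, 253) (T = Mul(2, Pow(Add(-4, Add(-122, -127)), -1)) = Mul(2, Pow(Add(-4, -249), -1)) = Mul(2, Pow(-253, -1)) = Mul(2, Rational(-1, 253)) = Rational(-2, 253) ≈ -0.0079051)
Add(Mul(Mul(Function('q')(3, -2), -10), T), -174) = Add(Mul(Mul(4, -10), Rational(-2, 253)), -174) = Add(Mul(-40, Rational(-2, 253)), -174) = Add(Rational(80, 253), -174) = Rational(-43942, 253)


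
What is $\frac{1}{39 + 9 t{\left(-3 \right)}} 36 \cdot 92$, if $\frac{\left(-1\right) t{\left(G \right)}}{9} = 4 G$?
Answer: $\frac{1104}{337} \approx 3.276$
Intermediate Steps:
$t{\left(G \right)} = - 36 G$ ($t{\left(G \right)} = - 9 \cdot 4 G = - 36 G$)
$\frac{1}{39 + 9 t{\left(-3 \right)}} 36 \cdot 92 = \frac{1}{39 + 9 \left(\left(-36\right) \left(-3\right)\right)} 36 \cdot 92 = \frac{1}{39 + 9 \cdot 108} \cdot 36 \cdot 92 = \frac{1}{39 + 972} \cdot 36 \cdot 92 = \frac{1}{1011} \cdot 36 \cdot 92 = \frac{12}{337} \cdot 92 = \frac{1104}{337}$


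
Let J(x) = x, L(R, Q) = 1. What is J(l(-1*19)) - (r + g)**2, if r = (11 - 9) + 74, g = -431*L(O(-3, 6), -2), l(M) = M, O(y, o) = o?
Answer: -126044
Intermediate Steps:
g = -431 (g = -431*1 = -431)
r = 76 (r = 2 + 74 = 76)
J(l(-1*19)) - (r + g)**2 = -1*19 - (76 - 431)**2 = -19 - 1*(-355)**2 = -19 - 1*126025 = -19 - 126025 = -126044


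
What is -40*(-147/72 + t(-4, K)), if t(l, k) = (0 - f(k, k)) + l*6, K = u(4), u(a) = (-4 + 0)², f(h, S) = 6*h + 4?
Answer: 15125/3 ≈ 5041.7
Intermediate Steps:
f(h, S) = 4 + 6*h
u(a) = 16 (u(a) = (-4)² = 16)
K = 16
t(l, k) = -4 - 6*k + 6*l (t(l, k) = (0 - (4 + 6*k)) + l*6 = (0 + (-4 - 6*k)) + 6*l = (-4 - 6*k) + 6*l = -4 - 6*k + 6*l)
-40*(-147/72 + t(-4, K)) = -40*(-147/72 + (-4 - 6*16 + 6*(-4))) = -40*(-147*1/72 + (-4 - 96 - 24)) = -40*(-49/24 - 124) = -40*(-3025/24) = 15125/3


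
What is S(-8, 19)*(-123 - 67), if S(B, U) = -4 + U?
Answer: -2850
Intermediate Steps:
S(-8, 19)*(-123 - 67) = (-4 + 19)*(-123 - 67) = 15*(-190) = -2850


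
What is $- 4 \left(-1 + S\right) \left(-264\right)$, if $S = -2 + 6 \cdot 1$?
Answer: $3168$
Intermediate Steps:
$S = 4$ ($S = -2 + 6 = 4$)
$- 4 \left(-1 + S\right) \left(-264\right) = - 4 \left(-1 + 4\right) \left(-264\right) = \left(-4\right) 3 \left(-264\right) = \left(-12\right) \left(-264\right) = 3168$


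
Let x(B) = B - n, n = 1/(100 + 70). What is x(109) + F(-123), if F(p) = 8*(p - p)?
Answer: 18529/170 ≈ 108.99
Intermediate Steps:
n = 1/170 ≈ 0.0058824
F(p) = 0 (F(p) = 8*0 = 0)
x(B) = -1/170 + B (x(B) = B - 1*1/170 = B - 1/170 = -1/170 + B)
x(109) + F(-123) = (-1/170 + 109) + 0 = 18529/170 + 0 = 18529/170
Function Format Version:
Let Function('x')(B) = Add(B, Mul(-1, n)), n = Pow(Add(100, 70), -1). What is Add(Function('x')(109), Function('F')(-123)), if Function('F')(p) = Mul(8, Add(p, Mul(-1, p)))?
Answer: Rational(18529, 170) ≈ 108.99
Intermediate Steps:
n = Rational(1, 170) (n = Pow(170, -1) = Rational(1, 170) ≈ 0.0058824)
Function('F')(p) = 0 (Function('F')(p) = Mul(8, 0) = 0)
Function('x')(B) = Add(Rational(-1, 170), B) (Function('x')(B) = Add(B, Mul(-1, Rational(1, 170))) = Add(B, Rational(-1, 170)) = Add(Rational(-1, 170), B))
Add(Function('x')(109), Function('F')(-123)) = Add(Add(Rational(-1, 170), 109), 0) = Add(Rational(18529, 170), 0) = Rational(18529, 170)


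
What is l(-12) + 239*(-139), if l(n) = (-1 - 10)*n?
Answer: -33089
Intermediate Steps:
l(n) = -11*n
l(-12) + 239*(-139) = -11*(-12) + 239*(-139) = 132 - 33221 = -33089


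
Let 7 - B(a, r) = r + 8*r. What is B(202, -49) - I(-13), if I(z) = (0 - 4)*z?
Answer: 396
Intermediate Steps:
B(a, r) = 7 - 9*r (B(a, r) = 7 - (r + 8*r) = 7 - 9*r)
I(z) = -4*z
B(202, -49) - I(-13) = (7 - 9*(-49)) - (-4)*(-13) = (7 + 441) - 1*52 = 448 - 52 = 396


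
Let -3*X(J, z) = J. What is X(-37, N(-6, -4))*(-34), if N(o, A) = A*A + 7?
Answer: -1258/3 ≈ -419.33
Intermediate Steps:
N(o, A) = 7 + A² (N(o, A) = A² + 7 = 7 + A²)
X(J, z) = -J/3
X(-37, N(-6, -4))*(-34) = -⅓*(-37)*(-34) = (37/3)*(-34) = -1258/3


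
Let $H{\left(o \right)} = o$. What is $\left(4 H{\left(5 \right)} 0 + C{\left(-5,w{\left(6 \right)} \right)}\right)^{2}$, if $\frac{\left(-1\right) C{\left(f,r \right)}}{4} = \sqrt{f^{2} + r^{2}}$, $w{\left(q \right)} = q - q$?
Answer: $400$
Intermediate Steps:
$w{\left(q \right)} = 0$
$C{\left(f,r \right)} = - 4 \sqrt{f^{2} + r^{2}}$
$\left(4 H{\left(5 \right)} 0 + C{\left(-5,w{\left(6 \right)} \right)}\right)^{2} = \left(4 \cdot 5 \cdot 0 - 4 \sqrt{\left(-5\right)^{2} + 0^{2}}\right)^{2} = \left(20 \cdot 0 - 4 \sqrt{25 + 0}\right)^{2} = \left(0 - 4 \sqrt{25}\right)^{2} = \left(0 - 20\right)^{2} = \left(-20\right)^{2} = 400$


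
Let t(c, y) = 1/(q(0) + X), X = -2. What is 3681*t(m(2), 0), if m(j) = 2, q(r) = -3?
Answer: -3681/5 ≈ -736.20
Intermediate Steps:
t(c, y) = -1/5 (t(c, y) = 1/(-3 - 2) = 1/(-5) = -1/5)
3681*t(m(2), 0) = 3681*(-1/5) = -3681/5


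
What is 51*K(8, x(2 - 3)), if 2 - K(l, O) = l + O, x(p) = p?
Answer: -255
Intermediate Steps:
K(l, O) = 2 - O - l (K(l, O) = 2 - (l + O) = 2 - (O + l) = 2 + (-O - l) = 2 - O - l)
51*K(8, x(2 - 3)) = 51*(2 - (2 - 3) - 1*8) = 51*(2 - 1*(-1) - 8) = 51*(2 + 1 - 8) = 51*(-5) = -255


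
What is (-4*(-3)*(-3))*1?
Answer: -36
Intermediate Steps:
(-4*(-3)*(-3))*1 = (12*(-3))*1 = -36*1 = -36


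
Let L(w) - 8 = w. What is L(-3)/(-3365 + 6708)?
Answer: 5/3343 ≈ 0.0014957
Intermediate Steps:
L(w) = 8 + w
L(-3)/(-3365 + 6708) = (8 - 3)/(-3365 + 6708) = 5/3343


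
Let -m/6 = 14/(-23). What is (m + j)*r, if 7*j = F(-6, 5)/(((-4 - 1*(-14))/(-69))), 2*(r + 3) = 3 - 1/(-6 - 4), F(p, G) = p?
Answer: -223329/16100 ≈ -13.871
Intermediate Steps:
r = -29/20 (r = -3 + (3 - 1/(-6 - 4))/2 = -3 + (3 - 1/(-10))/2 = -3 + (3 - 1*(-1/10))/2 = -3 + (3 + 1/10)/2 = -3 + (1/2)*(31/10) = -3 + 31/20 = -29/20 ≈ -1.4500)
m = 84/23 (m = -84/(-23) = -84*(-1)/23 = -6*(-14/23) = 84/23 ≈ 3.6522)
j = 207/35 (j = (-6*(-69/(-4 - 1*(-14))))/7 = (-6*(-69/(-4 + 14)))/7 = (-6/(10*(-1/69)))/7 = (-6/(-10/69))/7 = (-6*(-69/10))/7 = (1/7)*(207/5) = 207/35 ≈ 5.9143)
(m + j)*r = (84/23 + 207/35)*(-29/20) = (7701/805)*(-29/20) = -223329/16100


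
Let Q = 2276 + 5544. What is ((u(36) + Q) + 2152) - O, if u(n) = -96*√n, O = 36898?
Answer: -27502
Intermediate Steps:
Q = 7820
((u(36) + Q) + 2152) - O = ((-96*√36 + 7820) + 2152) - 1*36898 = ((-96*6 + 7820) + 2152) - 36898 = ((-576 + 7820) + 2152) - 36898 = (7244 + 2152) - 36898 = 9396 - 36898 = -27502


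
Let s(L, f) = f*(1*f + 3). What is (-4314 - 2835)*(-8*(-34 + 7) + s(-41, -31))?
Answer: -7749516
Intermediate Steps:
s(L, f) = f*(3 + f) (s(L, f) = f*(f + 3) = f*(3 + f))
(-4314 - 2835)*(-8*(-34 + 7) + s(-41, -31)) = (-4314 - 2835)*(-8*(-34 + 7) - 31*(3 - 31)) = -7149*(-8*(-27) - 31*(-28)) = -7149*(216 + 868) = -7149*1084 = -7749516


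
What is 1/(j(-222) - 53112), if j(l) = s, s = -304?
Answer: -1/53416 ≈ -1.8721e-5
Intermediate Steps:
j(l) = -304
1/(j(-222) - 53112) = 1/(-304 - 53112) = 1/(-53416) = -1/53416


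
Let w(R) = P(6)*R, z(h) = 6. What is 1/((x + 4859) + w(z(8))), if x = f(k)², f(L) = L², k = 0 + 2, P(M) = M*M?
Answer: 1/5091 ≈ 0.00019643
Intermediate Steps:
P(M) = M²
k = 2
x = 16 (x = (2²)² = 4² = 16)
w(R) = 36*R (w(R) = 6²*R = 36*R)
1/((x + 4859) + w(z(8))) = 1/((16 + 4859) + 36*6) = 1/(4875 + 216) = 1/5091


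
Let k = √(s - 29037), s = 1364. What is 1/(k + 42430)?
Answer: 42430/1800332573 - I*√27673/1800332573 ≈ 2.3568e-5 - 9.2401e-8*I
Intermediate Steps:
k = I*√27673 (k = √(1364 - 29037) = √(-27673) = I*√27673 ≈ 166.35*I)
1/(k + 42430) = 1/(I*√27673 + 42430) = 1/(42430 + I*√27673)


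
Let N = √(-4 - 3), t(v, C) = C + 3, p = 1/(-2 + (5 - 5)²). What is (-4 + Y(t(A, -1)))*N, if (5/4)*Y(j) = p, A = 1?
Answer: -22*I*√7/5 ≈ -11.641*I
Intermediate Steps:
p = -½ (p = 1/(-2 + 0²) = 1/(-2 + 0) = 1/(-2) = -½ ≈ -0.50000)
t(v, C) = 3 + C
N = I*√7 (N = √(-7) = I*√7 ≈ 2.6458*I)
Y(j) = -⅖ (Y(j) = (⅘)*(-½) = -⅖)
(-4 + Y(t(A, -1)))*N = (-4 - ⅖)*(I*√7) = -22*I*√7/5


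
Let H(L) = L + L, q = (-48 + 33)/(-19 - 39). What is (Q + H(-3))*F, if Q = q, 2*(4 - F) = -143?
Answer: -50283/116 ≈ -433.47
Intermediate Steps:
F = 151/2 (F = 4 - 1/2*(-143) = 4 + 143/2 = 151/2 ≈ 75.500)
q = 15/58 (q = -15/(-58) = -15*(-1/58) = 15/58 ≈ 0.25862)
H(L) = 2*L
Q = 15/58 ≈ 0.25862
(Q + H(-3))*F = (15/58 + 2*(-3))*(151/2) = (15/58 - 6)*(151/2) = -333/58*151/2 = -50283/116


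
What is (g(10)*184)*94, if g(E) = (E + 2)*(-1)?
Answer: -207552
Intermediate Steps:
g(E) = -2 - E (g(E) = (2 + E)*(-1) = -2 - E)
(g(10)*184)*94 = ((-2 - 1*10)*184)*94 = ((-2 - 10)*184)*94 = -12*184*94 = -2208*94 = -207552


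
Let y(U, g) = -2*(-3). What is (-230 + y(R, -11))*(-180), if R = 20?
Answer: 40320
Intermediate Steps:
y(U, g) = 6
(-230 + y(R, -11))*(-180) = (-230 + 6)*(-180) = -224*(-180) = 40320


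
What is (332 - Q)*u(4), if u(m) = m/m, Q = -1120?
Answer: 1452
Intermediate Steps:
u(m) = 1
(332 - Q)*u(4) = (332 - 1*(-1120))*1 = (332 + 1120)*1 = 1452*1 = 1452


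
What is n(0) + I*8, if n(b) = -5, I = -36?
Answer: -293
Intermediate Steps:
n(0) + I*8 = -5 - 36*8 = -5 - 288 = -293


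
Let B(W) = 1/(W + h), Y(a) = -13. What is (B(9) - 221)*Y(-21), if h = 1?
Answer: 28717/10 ≈ 2871.7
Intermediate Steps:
B(W) = 1/(1 + W) (B(W) = 1/(W + 1) = 1/(1 + W))
(B(9) - 221)*Y(-21) = (1/(1 + 9) - 221)*(-13) = (1/10 - 221)*(-13) = (⅒ - 221)*(-13) = -2209/10*(-13) = 28717/10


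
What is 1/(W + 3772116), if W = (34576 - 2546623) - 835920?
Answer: 1/424149 ≈ 2.3577e-6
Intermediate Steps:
W = -3347967 (W = -2512047 - 835920 = -3347967)
1/(W + 3772116) = 1/(-3347967 + 3772116) = 1/424149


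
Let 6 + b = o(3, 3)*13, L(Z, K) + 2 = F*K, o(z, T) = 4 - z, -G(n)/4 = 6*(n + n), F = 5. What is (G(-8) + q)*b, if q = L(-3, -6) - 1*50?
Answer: 2114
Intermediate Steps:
G(n) = -48*n (G(n) = -24*(n + n) = -24*2*n = -48*n)
L(Z, K) = -2 + 5*K
b = 7 (b = -6 + (4 - 1*3)*13 = -6 + (4 - 3)*13 = -6 + 1*13 = -6 + 13 = 7)
q = -82 (q = (-2 + 5*(-6)) - 1*50 = (-2 - 30) - 50 = -32 - 50 = -82)
(G(-8) + q)*b = (-48*(-8) - 82)*7 = (384 - 82)*7 = 302*7 = 2114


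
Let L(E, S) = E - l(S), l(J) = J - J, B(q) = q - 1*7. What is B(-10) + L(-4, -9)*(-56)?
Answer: 207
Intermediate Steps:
B(q) = -7 + q (B(q) = q - 7 = -7 + q)
l(J) = 0
L(E, S) = E (L(E, S) = E - 1*0 = E + 0 = E)
B(-10) + L(-4, -9)*(-56) = (-7 - 10) - 4*(-56) = -17 + 224 = 207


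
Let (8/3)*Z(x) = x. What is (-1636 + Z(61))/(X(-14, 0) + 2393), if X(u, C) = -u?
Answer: -445/664 ≈ -0.67018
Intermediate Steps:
Z(x) = 3*x/8
(-1636 + Z(61))/(X(-14, 0) + 2393) = (-1636 + (3/8)*61)/(-1*(-14) + 2393) = (-1636 + 183/8)/(14 + 2393) = -12905/8/2407 = -12905/8*1/2407 = -445/664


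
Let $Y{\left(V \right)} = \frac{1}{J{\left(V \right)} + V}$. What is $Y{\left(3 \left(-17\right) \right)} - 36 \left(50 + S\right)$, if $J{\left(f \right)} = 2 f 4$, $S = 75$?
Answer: $- \frac{2065501}{459} \approx -4500.0$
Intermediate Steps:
$J{\left(f \right)} = 8 f$
$Y{\left(V \right)} = \frac{1}{9 V}$ ($Y{\left(V \right)} = \frac{1}{8 V + V} = \frac{1}{9 V}$)
$Y{\left(3 \left(-17\right) \right)} - 36 \left(50 + S\right) = \frac{1}{9 \cdot 3 \left(-17\right)} - 36 \left(50 + 75\right) = \frac{1}{9 \left(-51\right)} - 4500 = \frac{1}{9} \left(- \frac{1}{51}\right) - 4500 = - \frac{1}{459} - 4500 = - \frac{2065501}{459}$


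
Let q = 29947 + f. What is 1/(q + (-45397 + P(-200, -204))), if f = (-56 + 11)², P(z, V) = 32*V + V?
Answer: -1/20157 ≈ -4.9611e-5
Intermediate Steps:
P(z, V) = 33*V
f = 2025 (f = (-45)² = 2025)
q = 31972 (q = 29947 + 2025 = 31972)
1/(q + (-45397 + P(-200, -204))) = 1/(31972 + (-45397 + 33*(-204))) = 1/(31972 + (-45397 - 6732)) = 1/(31972 - 52129) = 1/(-20157) = -1/20157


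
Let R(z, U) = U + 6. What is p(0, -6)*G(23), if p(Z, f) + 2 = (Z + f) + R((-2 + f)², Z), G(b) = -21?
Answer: 42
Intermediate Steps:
R(z, U) = 6 + U
p(Z, f) = 4 + f + 2*Z (p(Z, f) = -2 + ((Z + f) + (6 + Z)) = -2 + (6 + f + 2*Z) = 4 + f + 2*Z)
p(0, -6)*G(23) = (4 - 6 + 2*0)*(-21) = (4 - 6 + 0)*(-21) = -2*(-21) = 42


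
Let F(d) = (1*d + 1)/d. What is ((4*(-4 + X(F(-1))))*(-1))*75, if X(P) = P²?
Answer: 1200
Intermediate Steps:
F(d) = (1 + d)/d (F(d) = (d + 1)/d = (1 + d)/d)
((4*(-4 + X(F(-1))))*(-1))*75 = ((4*(-4 + ((1 - 1)/(-1))²))*(-1))*75 = ((4*(-4 + (-1*0)²))*(-1))*75 = ((4*(-4 + 0²))*(-1))*75 = ((4*(-4 + 0))*(-1))*75 = ((4*(-4))*(-1))*75 = -16*(-1)*75 = 16*75 = 1200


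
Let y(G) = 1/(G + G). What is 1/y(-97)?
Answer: -194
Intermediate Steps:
y(G) = 1/(2*G)
1/y(-97) = 1/((½)/(-97)) = 1/((½)*(-1/97)) = 1/(-1/194) = -194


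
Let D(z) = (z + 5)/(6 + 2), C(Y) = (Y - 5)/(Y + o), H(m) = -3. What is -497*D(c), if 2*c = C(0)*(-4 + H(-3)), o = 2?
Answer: -27335/32 ≈ -854.22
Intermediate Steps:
C(Y) = (-5 + Y)/(2 + Y) (C(Y) = (Y - 5)/(Y + 2) = (-5 + Y)/(2 + Y))
c = 35/4 (c = (((-5 + 0)/(2 + 0))*(-4 - 3))/2 = ((-5/2)*(-7))/2 = (((½)*(-5))*(-7))/2 = (-5/2*(-7))/2 = (½)*(35/2) = 35/4 ≈ 8.7500)
D(z) = 5/8 + z/8 (D(z) = (5 + z)/8 = (5 + z)*(⅛) = 5/8 + z/8)
-497*D(c) = -497*(5/8 + (⅛)*(35/4)) = -497*(5/8 + 35/32) = -497*55/32 = -27335/32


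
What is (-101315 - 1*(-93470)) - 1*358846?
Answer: -366691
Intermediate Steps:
(-101315 - 1*(-93470)) - 1*358846 = (-101315 + 93470) - 358846 = -7845 - 358846 = -366691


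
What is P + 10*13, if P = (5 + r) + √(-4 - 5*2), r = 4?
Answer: 139 + I*√14 ≈ 139.0 + 3.7417*I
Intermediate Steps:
P = 9 + I*√14 (P = (5 + 4) + √(-4 - 5*2) = 9 + √(-4 - 10) = 9 + √(-14) = 9 + I*√14 ≈ 9.0 + 3.7417*I)
P + 10*13 = (9 + I*√14) + 10*13 = (9 + I*√14) + 130 = 139 + I*√14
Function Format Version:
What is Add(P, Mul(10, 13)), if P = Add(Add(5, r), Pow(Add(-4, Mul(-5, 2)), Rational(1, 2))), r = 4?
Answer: Add(139, Mul(I, Pow(14, Rational(1, 2)))) ≈ Add(139.00, Mul(3.7417, I))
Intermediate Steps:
P = Add(9, Mul(I, Pow(14, Rational(1, 2)))) (P = Add(Add(5, 4), Pow(Add(-4, Mul(-5, 2)), Rational(1, 2))) = Add(9, Pow(Add(-4, -10), Rational(1, 2))) = Add(9, Pow(-14, Rational(1, 2))) = Add(9, Mul(I, Pow(14, Rational(1, 2)))) ≈ Add(9.0000, Mul(3.7417, I)))
Add(P, Mul(10, 13)) = Add(Add(9, Mul(I, Pow(14, Rational(1, 2)))), Mul(10, 13)) = Add(Add(9, Mul(I, Pow(14, Rational(1, 2)))), 130) = Add(139, Mul(I, Pow(14, Rational(1, 2))))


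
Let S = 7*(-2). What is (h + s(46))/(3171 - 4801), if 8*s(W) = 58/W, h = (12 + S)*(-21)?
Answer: -7757/299920 ≈ -0.025864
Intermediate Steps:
S = -14
h = 42 (h = (12 - 14)*(-21) = -2*(-21) = 42)
s(W) = 29/(4*W) (s(W) = (58/W)/8 = 29/(4*W))
(h + s(46))/(3171 - 4801) = (42 + (29/4)/46)/(3171 - 4801) = (42 + (29/4)*(1/46))/(-1630) = (42 + 29/184)*(-1/1630) = (7757/184)*(-1/1630) = -7757/299920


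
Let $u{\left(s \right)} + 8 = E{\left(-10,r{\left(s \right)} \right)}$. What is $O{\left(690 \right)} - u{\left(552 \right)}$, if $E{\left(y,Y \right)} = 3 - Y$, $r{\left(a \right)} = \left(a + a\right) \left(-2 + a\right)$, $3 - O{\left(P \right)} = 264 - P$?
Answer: $607634$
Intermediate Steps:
$O{\left(P \right)} = -261 + P$ ($O{\left(P \right)} = 3 - \left(264 - P\right) = 3 + \left(-264 + P\right) = -261 + P$)
$r{\left(a \right)} = 2 a \left(-2 + a\right)$
$u{\left(s \right)} = -5 - 2 s \left(-2 + s\right)$ ($u{\left(s \right)} = -8 - \left(-3 + 2 s \left(-2 + s\right)\right) = -5 - 2 s \left(-2 + s\right)$)
$O{\left(690 \right)} - u{\left(552 \right)} = \left(-261 + 690\right) - \left(-5 - 1104 \left(-2 + 552\right)\right) = 429 - \left(-5 - 1104 \cdot 550\right) = 429 - \left(-5 - 607200\right) = 429 - -607205 = 429 + 607205 = 607634$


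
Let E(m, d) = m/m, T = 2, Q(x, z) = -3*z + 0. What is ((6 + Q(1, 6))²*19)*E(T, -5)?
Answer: 2736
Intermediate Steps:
Q(x, z) = -3*z
E(m, d) = 1
((6 + Q(1, 6))²*19)*E(T, -5) = ((6 - 3*6)²*19)*1 = ((6 - 18)²*19)*1 = ((-12)²*19)*1 = (144*19)*1 = 2736*1 = 2736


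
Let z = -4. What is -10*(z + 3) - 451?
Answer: -441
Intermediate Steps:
-10*(z + 3) - 451 = -10*(-4 + 3) - 451 = -10*(-1) - 451 = 10 - 451 = -441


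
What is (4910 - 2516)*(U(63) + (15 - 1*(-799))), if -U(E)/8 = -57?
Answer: 3040380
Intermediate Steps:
U(E) = 456 (U(E) = -8*(-57) = 456)
(4910 - 2516)*(U(63) + (15 - 1*(-799))) = (4910 - 2516)*(456 + (15 - 1*(-799))) = 2394*(456 + (15 + 799)) = 2394*(456 + 814) = 2394*1270 = 3040380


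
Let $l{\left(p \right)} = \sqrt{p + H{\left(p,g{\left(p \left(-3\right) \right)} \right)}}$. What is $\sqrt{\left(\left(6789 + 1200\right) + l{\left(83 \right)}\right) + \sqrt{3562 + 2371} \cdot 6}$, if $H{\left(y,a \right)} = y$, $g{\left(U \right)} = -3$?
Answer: $\sqrt{7989 + \sqrt{166} + 6 \sqrt{5933}} \approx 92.0$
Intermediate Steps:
$l{\left(p \right)} = \sqrt{2} \sqrt{p}$ ($l{\left(p \right)} = \sqrt{p + p} = \sqrt{2 p} = \sqrt{2} \sqrt{p}$)
$\sqrt{\left(\left(6789 + 1200\right) + l{\left(83 \right)}\right) + \sqrt{3562 + 2371} \cdot 6} = \sqrt{\left(\left(6789 + 1200\right) + \sqrt{2} \sqrt{83}\right) + \sqrt{3562 + 2371} \cdot 6} = \sqrt{\left(7989 + \sqrt{166}\right) + \sqrt{5933} \cdot 6} = \sqrt{\left(7989 + \sqrt{166}\right) + 6 \sqrt{5933}} = \sqrt{7989 + \sqrt{166} + 6 \sqrt{5933}}$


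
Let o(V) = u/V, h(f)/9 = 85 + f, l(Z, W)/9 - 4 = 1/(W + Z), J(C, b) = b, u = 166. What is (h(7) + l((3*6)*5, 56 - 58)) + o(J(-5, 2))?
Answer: 83345/88 ≈ 947.10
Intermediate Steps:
l(Z, W) = 36 + 9/(W + Z)
h(f) = 765 + 9*f (h(f) = 9*(85 + f) = 765 + 9*f)
o(V) = 166/V
(h(7) + l((3*6)*5, 56 - 58)) + o(J(-5, 2)) = ((765 + 9*7) + 9*(1 + 4*(56 - 58) + 4*((3*6)*5))/((56 - 58) + (3*6)*5)) + 166/2 = ((765 + 63) + 9*(1 + 4*(-2) + 4*(18*5))/(-2 + 18*5)) + 166*(½) = (828 + 9*(1 - 8 + 4*90)/(-2 + 90)) + 83 = (828 + 9*(1 - 8 + 360)/88) + 83 = (828 + 9*(1/88)*353) + 83 = (828 + 3177/88) + 83 = 76041/88 + 83 = 83345/88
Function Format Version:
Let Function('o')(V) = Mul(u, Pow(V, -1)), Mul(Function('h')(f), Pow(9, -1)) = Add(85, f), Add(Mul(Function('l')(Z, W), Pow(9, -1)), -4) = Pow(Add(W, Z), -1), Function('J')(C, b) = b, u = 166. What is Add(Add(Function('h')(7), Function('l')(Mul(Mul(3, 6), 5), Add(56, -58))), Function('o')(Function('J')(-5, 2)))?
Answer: Rational(83345, 88) ≈ 947.10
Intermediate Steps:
Function('l')(Z, W) = Add(36, Mul(9, Pow(Add(W, Z), -1)))
Function('h')(f) = Add(765, Mul(9, f)) (Function('h')(f) = Mul(9, Add(85, f)) = Add(765, Mul(9, f)))
Function('o')(V) = Mul(166, Pow(V, -1))
Add(Add(Function('h')(7), Function('l')(Mul(Mul(3, 6), 5), Add(56, -58))), Function('o')(Function('J')(-5, 2))) = Add(Add(Add(765, Mul(9, 7)), Mul(9, Pow(Add(Add(56, -58), Mul(Mul(3, 6), 5)), -1), Add(1, Mul(4, Add(56, -58)), Mul(4, Mul(Mul(3, 6), 5))))), Mul(166, Pow(2, -1))) = Add(Add(Add(765, 63), Mul(9, Pow(Add(-2, Mul(18, 5)), -1), Add(1, Mul(4, -2), Mul(4, Mul(18, 5))))), Mul(166, Rational(1, 2))) = Add(Add(828, Mul(9, Pow(Add(-2, 90), -1), Add(1, -8, Mul(4, 90)))), 83) = Add(Add(828, Mul(9, Pow(88, -1), Add(1, -8, 360))), 83) = Add(Add(828, Mul(9, Rational(1, 88), 353)), 83) = Add(Add(828, Rational(3177, 88)), 83) = Add(Rational(76041, 88), 83) = Rational(83345, 88)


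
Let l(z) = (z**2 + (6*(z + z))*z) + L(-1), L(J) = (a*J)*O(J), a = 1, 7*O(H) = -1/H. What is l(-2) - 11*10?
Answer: -407/7 ≈ -58.143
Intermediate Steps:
O(H) = -1/(7*H) (O(H) = (-1/H)/7 = -1/(7*H))
L(J) = -1/7 (L(J) = (1*J)*(-1/(7*J)) = J*(-1/(7*J)) = -1/7)
l(z) = -1/7 + 13*z**2 (l(z) = (z**2 + (6*(z + z))*z) - 1/7 = (z**2 + (6*(2*z))*z) - 1/7 = (z**2 + (12*z)*z) - 1/7 = (z**2 + 12*z**2) - 1/7 = 13*z**2 - 1/7 = -1/7 + 13*z**2)
l(-2) - 11*10 = (-1/7 + 13*(-2)**2) - 11*10 = (-1/7 + 13*4) - 110 = (-1/7 + 52) - 110 = 363/7 - 110 = -407/7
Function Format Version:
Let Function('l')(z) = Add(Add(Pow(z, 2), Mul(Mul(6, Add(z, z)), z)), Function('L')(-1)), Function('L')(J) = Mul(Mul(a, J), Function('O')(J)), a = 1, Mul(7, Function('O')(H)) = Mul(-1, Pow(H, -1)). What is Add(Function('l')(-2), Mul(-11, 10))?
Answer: Rational(-407, 7) ≈ -58.143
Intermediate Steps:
Function('O')(H) = Mul(Rational(-1, 7), Pow(H, -1)) (Function('O')(H) = Mul(Rational(1, 7), Mul(-1, Pow(H, -1))) = Mul(Rational(-1, 7), Pow(H, -1)))
Function('L')(J) = Rational(-1, 7) (Function('L')(J) = Mul(Mul(1, J), Mul(Rational(-1, 7), Pow(J, -1))) = Mul(J, Mul(Rational(-1, 7), Pow(J, -1))) = Rational(-1, 7))
Function('l')(z) = Add(Rational(-1, 7), Mul(13, Pow(z, 2))) (Function('l')(z) = Add(Add(Pow(z, 2), Mul(Mul(6, Add(z, z)), z)), Rational(-1, 7)) = Add(Add(Pow(z, 2), Mul(Mul(6, Mul(2, z)), z)), Rational(-1, 7)) = Add(Add(Pow(z, 2), Mul(Mul(12, z), z)), Rational(-1, 7)) = Add(Add(Pow(z, 2), Mul(12, Pow(z, 2))), Rational(-1, 7)) = Add(Mul(13, Pow(z, 2)), Rational(-1, 7)) = Add(Rational(-1, 7), Mul(13, Pow(z, 2))))
Add(Function('l')(-2), Mul(-11, 10)) = Add(Add(Rational(-1, 7), Mul(13, Pow(-2, 2))), Mul(-11, 10)) = Add(Add(Rational(-1, 7), Mul(13, 4)), -110) = Add(Add(Rational(-1, 7), 52), -110) = Add(Rational(363, 7), -110) = Rational(-407, 7)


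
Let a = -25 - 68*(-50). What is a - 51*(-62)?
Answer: 6537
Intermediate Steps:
a = 3375 (a = -25 + 3400 = 3375)
a - 51*(-62) = 3375 - 51*(-62) = 3375 + 3162 = 6537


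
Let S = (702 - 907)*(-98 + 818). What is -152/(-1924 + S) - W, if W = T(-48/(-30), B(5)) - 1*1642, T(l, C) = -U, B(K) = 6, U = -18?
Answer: 60706782/37381 ≈ 1624.0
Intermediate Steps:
S = -147600 (S = -205*720 = -147600)
T(l, C) = 18 (T(l, C) = -1*(-18) = 18)
W = -1624 (W = 18 - 1*1642 = 18 - 1642 = -1624)
-152/(-1924 + S) - W = -152/(-1924 - 147600) - 1*(-1624) = -152/(-149524) + 1624 = -152*(-1/149524) + 1624 = 38/37381 + 1624 = 60706782/37381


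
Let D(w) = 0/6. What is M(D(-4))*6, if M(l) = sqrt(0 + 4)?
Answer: 12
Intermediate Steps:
D(w) = 0 (D(w) = 0*(1/6) = 0)
M(l) = 2 (M(l) = sqrt(4) = 2)
M(D(-4))*6 = 2*6 = 12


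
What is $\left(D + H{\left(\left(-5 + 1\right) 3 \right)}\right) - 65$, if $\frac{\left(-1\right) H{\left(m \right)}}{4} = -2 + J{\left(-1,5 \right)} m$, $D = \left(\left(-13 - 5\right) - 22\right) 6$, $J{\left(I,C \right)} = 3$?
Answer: $-153$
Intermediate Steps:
$D = -240$ ($D = \left(-18 - 22\right) 6 = \left(-40\right) 6 = -240$)
$H{\left(m \right)} = 8 - 12 m$ ($H{\left(m \right)} = - 4 \left(-2 + 3 m\right) = 8 - 12 m$)
$\left(D + H{\left(\left(-5 + 1\right) 3 \right)}\right) - 65 = \left(-240 - \left(-8 + 12 \left(-5 + 1\right) 3\right)\right) - 65 = \left(-240 - \left(-8 + 12 \left(\left(-4\right) 3\right)\right)\right) - 65 = \left(-240 + \left(8 - -144\right)\right) - 65 = \left(-240 + \left(8 + 144\right)\right) - 65 = \left(-240 + 152\right) - 65 = -88 - 65 = -153$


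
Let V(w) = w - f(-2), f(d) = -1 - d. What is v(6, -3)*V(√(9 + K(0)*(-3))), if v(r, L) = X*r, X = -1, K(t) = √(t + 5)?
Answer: 6 - 6*√(9 - 3*√5) ≈ -3.0832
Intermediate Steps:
K(t) = √(5 + t)
v(r, L) = -r
V(w) = -1 + w (V(w) = w - (-1 - 1*(-2)) = w - (-1 + 2) = w - 1*1 = w - 1 = -1 + w)
v(6, -3)*V(√(9 + K(0)*(-3))) = (-1*6)*(-1 + √(9 + √(5 + 0)*(-3))) = -6*(-1 + √(9 + √5*(-3))) = -6*(-1 + √(9 - 3*√5)) = 6 - 6*√(9 - 3*√5)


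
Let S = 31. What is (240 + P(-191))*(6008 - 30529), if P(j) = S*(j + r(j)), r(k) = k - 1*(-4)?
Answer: 281452038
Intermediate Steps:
r(k) = 4 + k (r(k) = k + 4 = 4 + k)
P(j) = 124 + 62*j (P(j) = 31*(j + (4 + j)) = 31*(4 + 2*j) = 124 + 62*j)
(240 + P(-191))*(6008 - 30529) = (240 + (124 + 62*(-191)))*(6008 - 30529) = (240 + (124 - 11842))*(-24521) = (240 - 11718)*(-24521) = -11478*(-24521) = 281452038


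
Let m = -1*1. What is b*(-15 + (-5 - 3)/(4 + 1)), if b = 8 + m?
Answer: -581/5 ≈ -116.20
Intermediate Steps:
m = -1
b = 7 (b = 8 - 1 = 7)
b*(-15 + (-5 - 3)/(4 + 1)) = 7*(-15 + (-5 - 3)/(4 + 1)) = 7*(-15 - 8/5) = 7*(-83/5) = -581/5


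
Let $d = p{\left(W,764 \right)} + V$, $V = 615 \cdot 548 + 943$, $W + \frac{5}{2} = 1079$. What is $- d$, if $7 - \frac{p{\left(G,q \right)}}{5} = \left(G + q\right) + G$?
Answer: $-323413$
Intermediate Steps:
$W = \frac{2153}{2}$ ($W = - \frac{5}{2} + 1079 = \frac{2153}{2} \approx 1076.5$)
$p{\left(G,q \right)} = 35 - 10 G - 5 q$ ($p{\left(G,q \right)} = 35 - 5 \left(\left(G + q\right) + G\right) = 35 - 5 \left(q + 2 G\right) = 35 - \left(5 q + 10 G\right) = 35 - 10 G - 5 q$)
$V = 337963$ ($V = 337020 + 943 = 337963$)
$d = 323413$ ($d = \left(35 - 10765 - 3820\right) + 337963 = -14550 + 337963 = 323413$)
$- d = \left(-1\right) 323413 = -323413$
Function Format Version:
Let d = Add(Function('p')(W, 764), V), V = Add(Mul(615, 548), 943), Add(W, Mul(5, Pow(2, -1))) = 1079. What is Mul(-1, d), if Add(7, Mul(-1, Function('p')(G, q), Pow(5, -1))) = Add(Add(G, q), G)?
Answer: -323413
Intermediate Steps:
W = Rational(2153, 2) (W = Add(Rational(-5, 2), 1079) = Rational(2153, 2) ≈ 1076.5)
Function('p')(G, q) = Add(35, Mul(-10, G), Mul(-5, q)) (Function('p')(G, q) = Add(35, Mul(-5, Add(Add(G, q), G))) = Add(35, Mul(-5, Add(q, Mul(2, G)))) = Add(35, Add(Mul(-10, G), Mul(-5, q))) = Add(35, Mul(-10, G), Mul(-5, q)))
V = 337963 (V = Add(337020, 943) = 337963)
d = 323413 (d = Add(Add(35, Mul(-10, Rational(2153, 2)), Mul(-5, 764)), 337963) = Add(Add(35, -10765, -3820), 337963) = Add(-14550, 337963) = 323413)
Mul(-1, d) = Mul(-1, 323413) = -323413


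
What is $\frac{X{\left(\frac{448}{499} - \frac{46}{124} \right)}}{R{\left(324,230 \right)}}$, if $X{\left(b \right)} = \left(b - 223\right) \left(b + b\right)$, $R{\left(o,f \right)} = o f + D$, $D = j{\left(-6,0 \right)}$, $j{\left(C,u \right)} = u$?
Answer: $- \frac{2492977325}{792528350832} \approx -0.0031456$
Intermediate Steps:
$D = 0$
$R{\left(o,f \right)} = f o$ ($R{\left(o,f \right)} = o f + 0 = f o + 0 = f o$)
$X{\left(b \right)} = 2 b \left(-223 + b\right)$ ($X{\left(b \right)} = \left(-223 + b\right) 2 b = 2 b \left(-223 + b\right)$)
$\frac{X{\left(\frac{448}{499} - \frac{46}{124} \right)}}{R{\left(324,230 \right)}} = \frac{2 \left(\frac{448}{499} - \frac{46}{124}\right) \left(-223 + \left(\frac{448}{499} - \frac{46}{124}\right)\right)}{230 \cdot 324} = \frac{2 \left(448 \cdot \frac{1}{499} - \frac{23}{62}\right) \left(-223 + \left(448 \cdot \frac{1}{499} - \frac{23}{62}\right)\right)}{74520} = 2 \left(\frac{448}{499} - \frac{23}{62}\right) \left(-223 + \left(\frac{448}{499} - \frac{23}{62}\right)\right) \frac{1}{74520} = 2 \cdot \frac{16299}{30938} \left(-223 + \frac{16299}{30938}\right) \frac{1}{74520} = 2 \cdot \frac{16299}{30938} \left(- \frac{6882875}{30938}\right) \frac{1}{74520} = \left(- \frac{112183979625}{478579922}\right) \frac{1}{74520} = - \frac{2492977325}{792528350832}$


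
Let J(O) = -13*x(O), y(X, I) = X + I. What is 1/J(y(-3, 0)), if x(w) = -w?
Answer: -1/39 ≈ -0.025641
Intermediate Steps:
y(X, I) = I + X
J(O) = 13*O (J(O) = -(-13)*O = 13*O)
1/J(y(-3, 0)) = 1/(13*(0 - 3)) = 1/(13*(-3)) = 1/(-39) = -1/39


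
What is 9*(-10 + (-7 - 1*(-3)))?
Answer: -126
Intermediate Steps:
9*(-10 + (-7 - 1*(-3))) = 9*(-10 + (-7 + 3)) = 9*(-10 - 4) = 9*(-14) = -126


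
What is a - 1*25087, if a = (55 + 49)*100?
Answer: -14687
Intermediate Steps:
a = 10400 (a = 104*100 = 10400)
a - 1*25087 = 10400 - 1*25087 = 10400 - 25087 = -14687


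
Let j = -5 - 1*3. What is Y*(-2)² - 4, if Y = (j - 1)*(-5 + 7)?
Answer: -76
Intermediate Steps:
j = -8 (j = -5 - 3 = -8)
Y = -18 (Y = (-8 - 1)*(-5 + 7) = -9*2 = -18)
Y*(-2)² - 4 = -18*(-2)² - 4 = -18*4 - 4 = -72 - 4 = -76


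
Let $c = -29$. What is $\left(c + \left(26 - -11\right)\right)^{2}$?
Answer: $64$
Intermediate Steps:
$\left(c + \left(26 - -11\right)\right)^{2} = \left(-29 + \left(26 - -11\right)\right)^{2} = \left(-29 + \left(26 + 11\right)\right)^{2} = \left(-29 + 37\right)^{2} = 8^{2} = 64$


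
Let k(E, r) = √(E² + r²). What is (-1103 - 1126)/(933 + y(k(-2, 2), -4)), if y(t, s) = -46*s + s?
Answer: -743/371 ≈ -2.0027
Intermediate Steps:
y(t, s) = -45*s
(-1103 - 1126)/(933 + y(k(-2, 2), -4)) = (-1103 - 1126)/(933 - 45*(-4)) = -2229/(933 + 180) = -2229/1113 = -2229*1/1113 = -743/371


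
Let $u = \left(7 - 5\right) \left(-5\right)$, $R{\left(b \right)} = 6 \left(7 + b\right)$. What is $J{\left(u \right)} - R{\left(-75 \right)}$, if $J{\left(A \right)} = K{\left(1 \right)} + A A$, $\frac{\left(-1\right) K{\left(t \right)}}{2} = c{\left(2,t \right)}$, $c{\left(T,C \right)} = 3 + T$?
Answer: $498$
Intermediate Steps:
$K{\left(t \right)} = -10$ ($K{\left(t \right)} = - 2 \left(3 + 2\right) = \left(-2\right) 5 = -10$)
$R{\left(b \right)} = 42 + 6 b$
$u = -10$ ($u = 2 \left(-5\right) = -10$)
$J{\left(A \right)} = -10 + A^{2}$ ($J{\left(A \right)} = -10 + A A = -10 + A^{2}$)
$J{\left(u \right)} - R{\left(-75 \right)} = \left(-10 + \left(-10\right)^{2}\right) - \left(42 + 6 \left(-75\right)\right) = \left(-10 + 100\right) - \left(42 - 450\right) = 90 - -408 = 90 + 408 = 498$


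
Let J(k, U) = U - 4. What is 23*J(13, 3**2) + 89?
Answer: 204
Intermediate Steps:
J(k, U) = -4 + U
23*J(13, 3**2) + 89 = 23*(-4 + 3**2) + 89 = 23*(-4 + 9) + 89 = 23*5 + 89 = 115 + 89 = 204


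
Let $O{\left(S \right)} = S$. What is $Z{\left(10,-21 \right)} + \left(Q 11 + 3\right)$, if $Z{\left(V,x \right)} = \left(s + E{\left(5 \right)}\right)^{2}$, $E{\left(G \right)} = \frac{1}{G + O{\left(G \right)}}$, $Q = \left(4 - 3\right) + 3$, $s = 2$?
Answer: $\frac{5141}{100} \approx 51.41$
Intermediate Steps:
$Q = 4$ ($Q = 1 + 3 = 4$)
$E{\left(G \right)} = \frac{1}{2 G}$ ($E{\left(G \right)} = \frac{1}{G + G} = \frac{1}{2 G}$)
$Z{\left(V,x \right)} = \frac{441}{100}$ ($Z{\left(V,x \right)} = \left(2 + \frac{1}{2 \cdot 5}\right)^{2} = \left(2 + \frac{1}{2} \cdot \frac{1}{5}\right)^{2} = \left(2 + \frac{1}{10}\right)^{2} = \left(\frac{21}{10}\right)^{2} = \frac{441}{100}$)
$Z{\left(10,-21 \right)} + \left(Q 11 + 3\right) = \frac{441}{100} + \left(4 \cdot 11 + 3\right) = \frac{441}{100} + \left(44 + 3\right) = \frac{441}{100} + 47 = \frac{5141}{100}$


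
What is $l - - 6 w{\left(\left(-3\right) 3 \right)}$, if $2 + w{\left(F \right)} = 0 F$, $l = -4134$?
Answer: $-4146$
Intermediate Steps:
$w{\left(F \right)} = -2$ ($w{\left(F \right)} = -2 + 0 F = -2 + 0 = -2$)
$l - - 6 w{\left(\left(-3\right) 3 \right)} = -4134 - \left(-6\right) \left(-2\right) = -4134 - 12 = -4146$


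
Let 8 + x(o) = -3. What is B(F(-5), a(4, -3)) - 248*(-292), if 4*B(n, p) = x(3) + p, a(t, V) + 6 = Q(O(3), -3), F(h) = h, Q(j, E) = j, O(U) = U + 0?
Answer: 144825/2 ≈ 72413.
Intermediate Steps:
O(U) = U
a(t, V) = -3 (a(t, V) = -6 + 3 = -3)
x(o) = -11 (x(o) = -8 - 3 = -11)
B(n, p) = -11/4 + p/4 (B(n, p) = (-11 + p)/4 = -11/4 + p/4)
B(F(-5), a(4, -3)) - 248*(-292) = (-11/4 + (¼)*(-3)) - 248*(-292) = (-11/4 - ¾) + 72416 = -7/2 + 72416 = 144825/2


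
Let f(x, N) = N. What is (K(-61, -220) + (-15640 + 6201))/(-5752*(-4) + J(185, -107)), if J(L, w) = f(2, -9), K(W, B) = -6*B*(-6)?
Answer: -17359/22999 ≈ -0.75477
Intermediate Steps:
K(W, B) = 36*B
J(L, w) = -9
(K(-61, -220) + (-15640 + 6201))/(-5752*(-4) + J(185, -107)) = (36*(-220) + (-15640 + 6201))/(-5752*(-4) - 9) = (-7920 - 9439)/(23008 - 9) = -17359/22999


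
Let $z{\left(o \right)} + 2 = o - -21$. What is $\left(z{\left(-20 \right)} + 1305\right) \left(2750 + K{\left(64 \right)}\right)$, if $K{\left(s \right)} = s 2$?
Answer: $3752912$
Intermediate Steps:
$z{\left(o \right)} = 19 + o$ ($z{\left(o \right)} = -2 + \left(o - -21\right) = -2 + \left(o + 21\right) = -2 + \left(21 + o\right) = 19 + o$)
$K{\left(s \right)} = 2 s$
$\left(z{\left(-20 \right)} + 1305\right) \left(2750 + K{\left(64 \right)}\right) = \left(\left(19 - 20\right) + 1305\right) \left(2750 + 2 \cdot 64\right) = \left(-1 + 1305\right) \left(2750 + 128\right) = 1304 \cdot 2878 = 3752912$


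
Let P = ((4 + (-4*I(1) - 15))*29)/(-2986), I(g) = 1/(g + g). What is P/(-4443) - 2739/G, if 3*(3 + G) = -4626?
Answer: 12112392419/6832400970 ≈ 1.7728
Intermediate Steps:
I(g) = 1/(2*g)
G = -1545 (G = -3 + (⅓)*(-4626) = -3 - 1542 = -1545)
P = 377/2986 (P = ((4 + (-2/1 - 15))*29)/(-2986) = ((4 + (-2 - 15))*29)*(-1/2986) = ((4 - 17)*29)*(-1/2986) = -13*29*(-1/2986) = -377*(-1/2986) = 377/2986 ≈ 0.12626)
P/(-4443) - 2739/G = (377/2986)/(-4443) - 2739/(-1545) = (377/2986)*(-1/4443) - 2739*(-1/1545) = -377/13266798 + 913/515 = 12112392419/6832400970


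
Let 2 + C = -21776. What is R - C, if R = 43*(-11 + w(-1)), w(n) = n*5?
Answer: 21090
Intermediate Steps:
C = -21778 (C = -2 - 21776 = -21778)
w(n) = 5*n
R = -688 (R = 43*(-11 + 5*(-1)) = 43*(-11 - 5) = 43*(-16) = -688)
R - C = -688 - 1*(-21778) = -688 + 21778 = 21090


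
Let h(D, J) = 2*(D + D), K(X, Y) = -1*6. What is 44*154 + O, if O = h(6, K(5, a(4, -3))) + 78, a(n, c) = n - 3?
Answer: 6878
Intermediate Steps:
a(n, c) = -3 + n
K(X, Y) = -6
h(D, J) = 4*D (h(D, J) = 2*(2*D) = 4*D)
O = 102 (O = 4*6 + 78 = 24 + 78 = 102)
44*154 + O = 44*154 + 102 = 6776 + 102 = 6878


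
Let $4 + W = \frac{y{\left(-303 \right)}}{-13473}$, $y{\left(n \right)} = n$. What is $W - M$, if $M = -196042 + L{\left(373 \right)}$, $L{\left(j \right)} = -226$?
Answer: $\frac{881421725}{4491} \approx 1.9626 \cdot 10^{5}$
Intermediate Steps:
$W = - \frac{17863}{4491}$ ($W = -4 - \frac{303}{-13473} = -4 - - \frac{101}{4491} = -4 + \frac{101}{4491} = - \frac{17863}{4491} \approx -3.9775$)
$M = -196268$ ($M = -196042 - 226 = -196268$)
$W - M = - \frac{17863}{4491} - -196268 = - \frac{17863}{4491} + 196268 = \frac{881421725}{4491}$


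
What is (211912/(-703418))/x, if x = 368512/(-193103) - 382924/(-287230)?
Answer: 1469211714563410/2805224704939223 ≈ 0.52374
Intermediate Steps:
x = -15951964294/27732487345 (x = 368512*(-1/193103) - 382924*(-1/287230) = -368512/193103 + 191462/143615 = -15951964294/27732487345 ≈ -0.57521)
(211912/(-703418))/x = (211912/(-703418))/(-15951964294/27732487345) = (211912*(-1/703418))*(-27732487345/15951964294) = -105956/351709*(-27732487345/15951964294) = 1469211714563410/2805224704939223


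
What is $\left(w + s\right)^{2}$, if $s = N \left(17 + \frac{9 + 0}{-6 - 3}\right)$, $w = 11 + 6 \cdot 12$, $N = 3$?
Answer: $17161$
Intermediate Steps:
$w = 83$ ($w = 11 + 72 = 83$)
$s = 48$ ($s = 3 \left(17 + \frac{9 + 0}{-6 - 3}\right) = 3 \left(17 + \frac{9}{-9}\right) = 3 \left(17 + 9 \left(- \frac{1}{9}\right)\right) = 3 \left(17 - 1\right) = 3 \cdot 16 = 48$)
$\left(w + s\right)^{2} = \left(83 + 48\right)^{2} = 131^{2} = 17161$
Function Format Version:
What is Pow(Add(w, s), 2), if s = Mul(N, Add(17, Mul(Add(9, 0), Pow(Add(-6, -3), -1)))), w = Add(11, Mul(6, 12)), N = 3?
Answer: 17161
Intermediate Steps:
w = 83 (w = Add(11, 72) = 83)
s = 48 (s = Mul(3, Add(17, Mul(Add(9, 0), Pow(Add(-6, -3), -1)))) = Mul(3, Add(17, Mul(9, Pow(-9, -1)))) = Mul(3, Add(17, Mul(9, Rational(-1, 9)))) = Mul(3, Add(17, -1)) = Mul(3, 16) = 48)
Pow(Add(w, s), 2) = Pow(Add(83, 48), 2) = Pow(131, 2) = 17161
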